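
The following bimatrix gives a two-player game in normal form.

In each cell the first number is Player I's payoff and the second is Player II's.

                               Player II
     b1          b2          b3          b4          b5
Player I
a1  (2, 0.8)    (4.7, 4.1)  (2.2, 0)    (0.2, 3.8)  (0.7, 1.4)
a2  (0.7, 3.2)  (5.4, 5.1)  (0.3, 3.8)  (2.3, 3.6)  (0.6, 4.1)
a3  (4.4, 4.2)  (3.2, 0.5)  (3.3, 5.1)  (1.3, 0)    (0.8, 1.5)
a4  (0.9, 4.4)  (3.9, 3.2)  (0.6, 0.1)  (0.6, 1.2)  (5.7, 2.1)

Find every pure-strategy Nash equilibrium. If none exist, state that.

Player I against b1: payoffs 2, 0.7, 4.4, 0.9 → best response a3.
Player I against b2: payoffs 4.7, 5.4, 3.2, 3.9 → best response a2.
Player I against b3: payoffs 2.2, 0.3, 3.3, 0.6 → best response a3.
Player I against b4: payoffs 0.2, 2.3, 1.3, 0.6 → best response a2.
Player I against b5: payoffs 0.7, 0.6, 0.8, 5.7 → best response a4.
Player II against a1: payoffs 0.8, 4.1, 0, 3.8, 1.4 → best response b2.
Player II against a2: payoffs 3.2, 5.1, 3.8, 3.6, 4.1 → best response b2.
Player II against a3: payoffs 4.2, 0.5, 5.1, 0, 1.5 → best response b3.
Player II against a4: payoffs 4.4, 3.2, 0.1, 1.2, 2.1 → best response b1.
Mutual best responses: (a2, b2); (a3, b3).

The pure Nash equilibria are (a2, b2) and (a3, b3).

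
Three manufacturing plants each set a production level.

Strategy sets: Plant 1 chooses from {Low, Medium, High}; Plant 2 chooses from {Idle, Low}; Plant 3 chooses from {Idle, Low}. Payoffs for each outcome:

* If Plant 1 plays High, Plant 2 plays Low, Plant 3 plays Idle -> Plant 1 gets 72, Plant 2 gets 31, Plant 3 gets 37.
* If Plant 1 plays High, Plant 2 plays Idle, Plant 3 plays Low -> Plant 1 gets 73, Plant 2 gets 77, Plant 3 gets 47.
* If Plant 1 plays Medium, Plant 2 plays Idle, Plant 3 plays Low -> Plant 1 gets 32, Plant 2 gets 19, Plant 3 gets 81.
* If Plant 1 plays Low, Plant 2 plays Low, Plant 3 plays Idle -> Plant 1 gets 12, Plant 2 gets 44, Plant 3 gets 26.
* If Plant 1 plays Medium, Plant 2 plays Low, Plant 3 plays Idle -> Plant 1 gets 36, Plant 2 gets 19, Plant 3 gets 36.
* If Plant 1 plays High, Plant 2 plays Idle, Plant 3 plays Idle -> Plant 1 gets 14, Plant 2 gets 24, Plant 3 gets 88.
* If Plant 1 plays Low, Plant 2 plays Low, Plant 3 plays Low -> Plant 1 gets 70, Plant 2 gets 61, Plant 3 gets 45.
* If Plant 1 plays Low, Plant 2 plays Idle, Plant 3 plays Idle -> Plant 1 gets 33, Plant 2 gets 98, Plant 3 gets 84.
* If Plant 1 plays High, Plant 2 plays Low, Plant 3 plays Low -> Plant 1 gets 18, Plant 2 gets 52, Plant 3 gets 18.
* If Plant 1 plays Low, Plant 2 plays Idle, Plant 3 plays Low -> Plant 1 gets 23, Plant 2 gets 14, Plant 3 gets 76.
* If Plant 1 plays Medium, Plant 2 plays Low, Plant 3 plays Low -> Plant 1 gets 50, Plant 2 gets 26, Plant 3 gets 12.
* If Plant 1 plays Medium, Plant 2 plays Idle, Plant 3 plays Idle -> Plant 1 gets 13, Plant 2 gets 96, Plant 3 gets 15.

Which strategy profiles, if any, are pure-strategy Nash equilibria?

(Low, Idle, Idle): Plant 1 gets 33, best alternative 14; Plant 2 gets 98, best alternative 44; Plant 3 gets 84, best alternative 76. No profitable deviation — NE.
(Low, Idle, Low): Plant 1 can switch to Medium (23 → 32). Not NE.
(Low, Low, Idle): Plant 1 can switch to Medium (12 → 36). Not NE.
(Low, Low, Low): Plant 1 gets 70, best alternative 50; Plant 2 gets 61, best alternative 14; Plant 3 gets 45, best alternative 26. No profitable deviation — NE.
(Medium, Idle, Idle): Plant 1 can switch to Low (13 → 33). Not NE.
(Medium, Idle, Low): Plant 1 can switch to High (32 → 73). Not NE.
(Medium, Low, Idle): Plant 1 can switch to High (36 → 72). Not NE.
(Medium, Low, Low): Plant 1 can switch to Low (50 → 70). Not NE.
(High, Low, Idle): Plant 1 gets 72, best alternative 36; Plant 2 gets 31, best alternative 24; Plant 3 gets 37, best alternative 18. No profitable deviation — NE.
(The remaining 3 profiles each have a profitable deviation by the same check.)

(Low, Idle, Idle), (Low, Low, Low), (High, Low, Idle)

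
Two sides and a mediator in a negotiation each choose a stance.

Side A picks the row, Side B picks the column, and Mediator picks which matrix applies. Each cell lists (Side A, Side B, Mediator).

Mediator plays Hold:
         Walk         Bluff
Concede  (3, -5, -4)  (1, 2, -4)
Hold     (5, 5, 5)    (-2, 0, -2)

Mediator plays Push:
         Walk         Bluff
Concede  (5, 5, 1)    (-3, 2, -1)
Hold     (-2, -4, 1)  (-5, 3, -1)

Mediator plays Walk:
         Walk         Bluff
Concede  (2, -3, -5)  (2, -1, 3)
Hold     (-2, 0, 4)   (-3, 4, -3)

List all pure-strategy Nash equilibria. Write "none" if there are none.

(Concede, Walk, Push); (Concede, Bluff, Walk); (Hold, Walk, Hold)

Side A against (Walk, Hold): payoffs 3, 5 → best response Hold.
Side A against (Walk, Push): payoffs 5, -2 → best response Concede.
Side A against (Walk, Walk): payoffs 2, -2 → best response Concede.
Side A against (Bluff, Hold): payoffs 1, -2 → best response Concede.
Side A against (Bluff, Push): payoffs -3, -5 → best response Concede.
Side A against (Bluff, Walk): payoffs 2, -3 → best response Concede.
Side B against (Concede, Hold): payoffs -5, 2 → best response Bluff.
Side B against (Concede, Push): payoffs 5, 2 → best response Walk.
Side B against (Concede, Walk): payoffs -3, -1 → best response Bluff.
Side B against (Hold, Hold): payoffs 5, 0 → best response Walk.
Side B against (Hold, Push): payoffs -4, 3 → best response Bluff.
Side B against (Hold, Walk): payoffs 0, 4 → best response Bluff.
Mediator against (Concede, Walk): payoffs -4, 1, -5 → best response Push.
Mediator against (Concede, Bluff): payoffs -4, -1, 3 → best response Walk.
Mediator against (Hold, Walk): payoffs 5, 1, 4 → best response Hold.
Mediator against (Hold, Bluff): payoffs -2, -1, -3 → best response Push.
Mutual best responses: (Concede, Walk, Push); (Concede, Bluff, Walk); (Hold, Walk, Hold).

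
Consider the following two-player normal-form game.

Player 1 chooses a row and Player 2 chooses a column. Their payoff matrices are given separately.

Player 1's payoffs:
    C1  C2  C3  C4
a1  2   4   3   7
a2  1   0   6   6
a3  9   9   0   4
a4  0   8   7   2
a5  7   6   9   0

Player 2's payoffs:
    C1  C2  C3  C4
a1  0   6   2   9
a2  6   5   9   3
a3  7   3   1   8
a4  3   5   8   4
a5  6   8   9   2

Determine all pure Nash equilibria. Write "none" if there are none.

Check each profile: it is a Nash equilibrium iff no player can strictly gain by switching unilaterally.
(a1, C1): Player 1 can switch to a3 (2 → 9). Not NE.
(a1, C2): Player 1 can switch to a3 (4 → 9). Not NE.
(a1, C3): Player 1 can switch to a2 (3 → 6). Not NE.
(a1, C4): Player 1 gets 7, best alternative 6; Player 2 gets 9, best alternative 6. No profitable deviation — NE.
(a2, C1): Player 1 can switch to a1 (1 → 2). Not NE.
(a2, C2): Player 1 can switch to a1 (0 → 4). Not NE.
(a2, C3): Player 1 can switch to a4 (6 → 7). Not NE.
(a2, C4): Player 1 can switch to a1 (6 → 7). Not NE.
(a3, C1): Player 2 can switch to C4 (7 → 8). Not NE.
(a5, C3): Player 1 gets 9, best alternative 7; Player 2 gets 9, best alternative 8. No profitable deviation — NE.
(The remaining 10 profiles each have a profitable deviation by the same check.)

(a1, C4), (a5, C3)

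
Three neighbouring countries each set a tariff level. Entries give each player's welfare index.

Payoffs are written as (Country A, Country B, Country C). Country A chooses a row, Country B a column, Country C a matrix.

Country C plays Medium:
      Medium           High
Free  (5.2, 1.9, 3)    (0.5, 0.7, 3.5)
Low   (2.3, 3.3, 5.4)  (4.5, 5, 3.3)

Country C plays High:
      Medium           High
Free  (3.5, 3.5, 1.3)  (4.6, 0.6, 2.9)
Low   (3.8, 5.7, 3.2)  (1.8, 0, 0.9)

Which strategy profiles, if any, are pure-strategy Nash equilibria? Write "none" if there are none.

(Free, Medium, Medium): Country A gets 5.2, best alternative 2.3; Country B gets 1.9, best alternative 0.7; Country C gets 3, best alternative 1.3. No profitable deviation — NE.
(Free, Medium, High): Country A can switch to Low (3.5 → 3.8). Not NE.
(Free, High, Medium): Country A can switch to Low (0.5 → 4.5). Not NE.
(Free, High, High): Country B can switch to Medium (0.6 → 3.5). Not NE.
(Low, Medium, Medium): Country A can switch to Free (2.3 → 5.2). Not NE.
(Low, Medium, High): Country C can switch to Medium (3.2 → 5.4). Not NE.
(Low, High, Medium): Country A gets 4.5, best alternative 0.5; Country B gets 5, best alternative 3.3; Country C gets 3.3, best alternative 0.9. No profitable deviation — NE.
(Low, High, High): Country A can switch to Free (1.8 → 4.6). Not NE.

Pure-strategy Nash equilibria: (Free, Medium, Medium) and (Low, High, Medium)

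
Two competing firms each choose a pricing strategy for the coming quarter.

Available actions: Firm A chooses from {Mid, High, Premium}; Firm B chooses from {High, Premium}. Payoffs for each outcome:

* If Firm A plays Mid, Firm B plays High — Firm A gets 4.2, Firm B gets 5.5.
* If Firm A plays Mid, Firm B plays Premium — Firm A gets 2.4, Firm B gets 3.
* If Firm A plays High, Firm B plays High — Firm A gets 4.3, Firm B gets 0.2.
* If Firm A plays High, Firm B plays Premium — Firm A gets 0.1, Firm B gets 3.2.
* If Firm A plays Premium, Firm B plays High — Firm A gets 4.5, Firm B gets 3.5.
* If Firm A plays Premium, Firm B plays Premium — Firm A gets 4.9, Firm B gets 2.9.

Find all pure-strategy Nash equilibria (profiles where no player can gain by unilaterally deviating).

(Premium, High)

(Mid, High): Firm A can switch to High (4.2 → 4.3). Not NE.
(Mid, Premium): Firm A can switch to Premium (2.4 → 4.9). Not NE.
(High, High): Firm A can switch to Premium (4.3 → 4.5). Not NE.
(High, Premium): Firm A can switch to Mid (0.1 → 2.4). Not NE.
(Premium, High): Firm A gets 4.5, best alternative 4.3; Firm B gets 3.5, best alternative 2.9. No profitable deviation — NE.
(Premium, Premium): Firm B can switch to High (2.9 → 3.5). Not NE.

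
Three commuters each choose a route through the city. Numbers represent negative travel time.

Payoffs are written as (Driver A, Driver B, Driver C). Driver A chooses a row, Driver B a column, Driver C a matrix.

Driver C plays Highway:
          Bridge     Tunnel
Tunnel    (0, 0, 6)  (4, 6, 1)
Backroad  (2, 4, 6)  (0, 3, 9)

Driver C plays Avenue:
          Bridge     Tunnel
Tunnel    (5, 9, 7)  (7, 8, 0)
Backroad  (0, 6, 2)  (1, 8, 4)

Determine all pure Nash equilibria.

Mark each player's best response to every combination of opponents' strategies; a profile where every player is best-responding is a pure Nash equilibrium.
Driver A against (Bridge, Highway): payoffs 0, 2 → best response Backroad.
Driver A against (Bridge, Avenue): payoffs 5, 0 → best response Tunnel.
Driver A against (Tunnel, Highway): payoffs 4, 0 → best response Tunnel.
Driver A against (Tunnel, Avenue): payoffs 7, 1 → best response Tunnel.
Driver B against (Tunnel, Highway): payoffs 0, 6 → best response Tunnel.
Driver B against (Tunnel, Avenue): payoffs 9, 8 → best response Bridge.
Driver B against (Backroad, Highway): payoffs 4, 3 → best response Bridge.
Driver B against (Backroad, Avenue): payoffs 6, 8 → best response Tunnel.
Driver C against (Tunnel, Bridge): payoffs 6, 7 → best response Avenue.
Driver C against (Tunnel, Tunnel): payoffs 1, 0 → best response Highway.
Driver C against (Backroad, Bridge): payoffs 6, 2 → best response Highway.
Driver C against (Backroad, Tunnel): payoffs 9, 4 → best response Highway.
Mutual best responses: (Tunnel, Bridge, Avenue); (Tunnel, Tunnel, Highway); (Backroad, Bridge, Highway).

Pure-strategy Nash equilibria: (Tunnel, Bridge, Avenue); (Tunnel, Tunnel, Highway); (Backroad, Bridge, Highway)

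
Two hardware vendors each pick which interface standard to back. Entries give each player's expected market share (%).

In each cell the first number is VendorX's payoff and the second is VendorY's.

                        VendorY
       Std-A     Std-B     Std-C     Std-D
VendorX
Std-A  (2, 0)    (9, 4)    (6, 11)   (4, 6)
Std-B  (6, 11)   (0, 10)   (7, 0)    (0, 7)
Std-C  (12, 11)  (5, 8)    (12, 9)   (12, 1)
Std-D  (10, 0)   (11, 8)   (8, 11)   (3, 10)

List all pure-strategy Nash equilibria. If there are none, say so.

(Std-A, Std-A): VendorX can switch to Std-B (2 → 6). Not NE.
(Std-A, Std-B): VendorX can switch to Std-D (9 → 11). Not NE.
(Std-A, Std-C): VendorX can switch to Std-B (6 → 7). Not NE.
(Std-A, Std-D): VendorX can switch to Std-C (4 → 12). Not NE.
(Std-B, Std-A): VendorX can switch to Std-C (6 → 12). Not NE.
(Std-B, Std-B): VendorX can switch to Std-A (0 → 9). Not NE.
(Std-B, Std-C): VendorX can switch to Std-C (7 → 12). Not NE.
(Std-B, Std-D): VendorX can switch to Std-A (0 → 4). Not NE.
(Std-C, Std-A): VendorX gets 12, best alternative 10; VendorY gets 11, best alternative 9. No profitable deviation — NE.
(Std-C, Std-B): VendorX can switch to Std-A (5 → 9). Not NE.
(Std-C, Std-C): VendorY can switch to Std-A (9 → 11). Not NE.
(Std-C, Std-D): VendorY can switch to Std-A (1 → 11). Not NE.
(Std-D, Std-A): VendorX can switch to Std-C (10 → 12). Not NE.
(The remaining 3 profiles each have a profitable deviation by the same check.)

(Std-C, Std-A)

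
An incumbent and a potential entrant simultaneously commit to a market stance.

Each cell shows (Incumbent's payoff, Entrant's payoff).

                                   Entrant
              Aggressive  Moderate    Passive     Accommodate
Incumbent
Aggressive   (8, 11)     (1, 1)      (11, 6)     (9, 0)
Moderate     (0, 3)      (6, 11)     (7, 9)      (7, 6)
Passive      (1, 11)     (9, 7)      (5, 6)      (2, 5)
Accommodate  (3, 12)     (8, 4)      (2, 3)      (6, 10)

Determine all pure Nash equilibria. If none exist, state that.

(Aggressive, Aggressive): Incumbent gets 8, best alternative 3; Entrant gets 11, best alternative 6. No profitable deviation — NE.
(Aggressive, Moderate): Incumbent can switch to Moderate (1 → 6). Not NE.
(Aggressive, Passive): Entrant can switch to Aggressive (6 → 11). Not NE.
(Aggressive, Accommodate): Entrant can switch to Aggressive (0 → 11). Not NE.
(Moderate, Aggressive): Incumbent can switch to Aggressive (0 → 8). Not NE.
(Moderate, Moderate): Incumbent can switch to Passive (6 → 9). Not NE.
(Moderate, Passive): Incumbent can switch to Aggressive (7 → 11). Not NE.
(The remaining 9 profiles each have a profitable deviation by the same check.)

The unique pure-strategy Nash equilibrium is (Aggressive, Aggressive).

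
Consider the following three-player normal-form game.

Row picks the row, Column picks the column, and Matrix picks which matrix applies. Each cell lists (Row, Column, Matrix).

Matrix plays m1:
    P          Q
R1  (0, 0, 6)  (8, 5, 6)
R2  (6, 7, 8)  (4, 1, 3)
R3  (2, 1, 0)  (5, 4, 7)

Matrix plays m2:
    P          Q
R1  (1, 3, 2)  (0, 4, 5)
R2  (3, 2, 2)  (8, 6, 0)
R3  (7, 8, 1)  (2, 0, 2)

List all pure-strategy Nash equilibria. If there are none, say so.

Pure-strategy Nash equilibria: (R1, Q, m1) and (R2, P, m1) and (R3, P, m2)

Row against (P, m1): payoffs 0, 6, 2 → best response R2.
Row against (P, m2): payoffs 1, 3, 7 → best response R3.
Row against (Q, m1): payoffs 8, 4, 5 → best response R1.
Row against (Q, m2): payoffs 0, 8, 2 → best response R2.
Column against (R1, m1): payoffs 0, 5 → best response Q.
Column against (R1, m2): payoffs 3, 4 → best response Q.
Column against (R2, m1): payoffs 7, 1 → best response P.
Column against (R2, m2): payoffs 2, 6 → best response Q.
Column against (R3, m1): payoffs 1, 4 → best response Q.
Column against (R3, m2): payoffs 8, 0 → best response P.
Matrix against (R1, P): payoffs 6, 2 → best response m1.
Matrix against (R1, Q): payoffs 6, 5 → best response m1.
Matrix against (R2, P): payoffs 8, 2 → best response m1.
Matrix against (R2, Q): payoffs 3, 0 → best response m1.
Matrix against (R3, P): payoffs 0, 1 → best response m2.
Matrix against (R3, Q): payoffs 7, 2 → best response m1.
Mutual best responses: (R1, Q, m1); (R2, P, m1); (R3, P, m2).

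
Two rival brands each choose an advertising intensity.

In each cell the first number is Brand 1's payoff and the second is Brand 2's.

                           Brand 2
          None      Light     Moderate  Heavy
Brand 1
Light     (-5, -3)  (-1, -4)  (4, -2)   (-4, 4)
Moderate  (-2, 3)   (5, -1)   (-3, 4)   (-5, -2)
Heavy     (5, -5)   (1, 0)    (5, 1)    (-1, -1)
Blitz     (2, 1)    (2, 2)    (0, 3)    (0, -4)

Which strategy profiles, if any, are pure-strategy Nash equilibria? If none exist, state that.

Pure NE: (Heavy, Moderate)

Mark each player's best response to every combination of opponents' strategies; a profile where every player is best-responding is a pure Nash equilibrium.
Brand 1 against None: payoffs -5, -2, 5, 2 → best response Heavy.
Brand 1 against Light: payoffs -1, 5, 1, 2 → best response Moderate.
Brand 1 against Moderate: payoffs 4, -3, 5, 0 → best response Heavy.
Brand 1 against Heavy: payoffs -4, -5, -1, 0 → best response Blitz.
Brand 2 against Light: payoffs -3, -4, -2, 4 → best response Heavy.
Brand 2 against Moderate: payoffs 3, -1, 4, -2 → best response Moderate.
Brand 2 against Heavy: payoffs -5, 0, 1, -1 → best response Moderate.
Brand 2 against Blitz: payoffs 1, 2, 3, -4 → best response Moderate.
Mutual best responses: (Heavy, Moderate).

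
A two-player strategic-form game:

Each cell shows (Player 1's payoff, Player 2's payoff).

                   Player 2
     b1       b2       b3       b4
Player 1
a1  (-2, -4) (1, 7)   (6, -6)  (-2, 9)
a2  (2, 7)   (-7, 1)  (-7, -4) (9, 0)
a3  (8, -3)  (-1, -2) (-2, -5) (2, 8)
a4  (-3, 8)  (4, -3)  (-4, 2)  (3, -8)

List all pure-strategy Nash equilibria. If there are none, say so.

(a1, b1): Player 1 can switch to a2 (-2 → 2). Not NE.
(a1, b2): Player 1 can switch to a4 (1 → 4). Not NE.
(a1, b3): Player 2 can switch to b1 (-6 → -4). Not NE.
(a1, b4): Player 1 can switch to a2 (-2 → 9). Not NE.
(a2, b1): Player 1 can switch to a3 (2 → 8). Not NE.
(a2, b2): Player 1 can switch to a1 (-7 → 1). Not NE.
(The remaining 10 profiles each have a profitable deviation by the same check.)

No pure-strategy Nash equilibrium.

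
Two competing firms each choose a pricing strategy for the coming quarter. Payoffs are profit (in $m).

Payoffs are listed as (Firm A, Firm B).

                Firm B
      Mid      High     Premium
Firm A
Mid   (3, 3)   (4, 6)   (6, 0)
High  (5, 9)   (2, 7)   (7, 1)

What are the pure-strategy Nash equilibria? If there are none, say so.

Pure-strategy Nash equilibria: (Mid, High), (High, Mid)

For each player, find the best response to each opponent profile; mutual best responses are the pure NE.
Firm A against Mid: payoffs 3, 5 → best response High.
Firm A against High: payoffs 4, 2 → best response Mid.
Firm A against Premium: payoffs 6, 7 → best response High.
Firm B against Mid: payoffs 3, 6, 0 → best response High.
Firm B against High: payoffs 9, 7, 1 → best response Mid.
Mutual best responses: (Mid, High); (High, Mid).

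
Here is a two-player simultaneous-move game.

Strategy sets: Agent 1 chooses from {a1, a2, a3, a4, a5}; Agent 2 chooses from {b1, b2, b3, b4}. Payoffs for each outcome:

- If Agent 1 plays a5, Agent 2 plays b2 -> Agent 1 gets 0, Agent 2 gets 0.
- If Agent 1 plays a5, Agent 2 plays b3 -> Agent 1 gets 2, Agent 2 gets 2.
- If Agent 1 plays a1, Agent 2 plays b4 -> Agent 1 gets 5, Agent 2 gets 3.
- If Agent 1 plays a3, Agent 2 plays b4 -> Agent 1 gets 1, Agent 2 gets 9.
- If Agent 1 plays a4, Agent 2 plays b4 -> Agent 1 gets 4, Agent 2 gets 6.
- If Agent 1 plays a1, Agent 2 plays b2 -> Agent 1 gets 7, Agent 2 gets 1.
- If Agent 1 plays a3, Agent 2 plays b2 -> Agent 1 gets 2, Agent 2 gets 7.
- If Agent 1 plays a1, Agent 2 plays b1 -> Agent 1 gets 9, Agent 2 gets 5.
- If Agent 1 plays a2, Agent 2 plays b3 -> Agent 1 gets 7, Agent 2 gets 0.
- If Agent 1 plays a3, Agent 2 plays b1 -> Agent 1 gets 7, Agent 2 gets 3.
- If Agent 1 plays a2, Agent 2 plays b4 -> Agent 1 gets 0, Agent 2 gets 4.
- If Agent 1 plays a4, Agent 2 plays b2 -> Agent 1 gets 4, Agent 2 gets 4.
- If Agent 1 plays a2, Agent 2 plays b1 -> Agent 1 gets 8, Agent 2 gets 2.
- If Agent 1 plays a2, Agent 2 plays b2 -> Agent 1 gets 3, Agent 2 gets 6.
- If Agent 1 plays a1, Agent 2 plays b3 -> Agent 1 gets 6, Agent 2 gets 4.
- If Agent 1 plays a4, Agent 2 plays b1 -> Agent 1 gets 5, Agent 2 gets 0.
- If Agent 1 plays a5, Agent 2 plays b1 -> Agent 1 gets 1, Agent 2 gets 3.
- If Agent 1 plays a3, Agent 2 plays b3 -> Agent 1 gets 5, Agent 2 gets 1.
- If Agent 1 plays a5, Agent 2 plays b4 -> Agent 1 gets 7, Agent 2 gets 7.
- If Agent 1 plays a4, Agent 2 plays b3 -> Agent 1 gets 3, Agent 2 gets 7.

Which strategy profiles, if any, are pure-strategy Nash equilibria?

Pure-strategy Nash equilibria: (a1, b1), (a5, b4)

For each player, find the best response to each opponent profile; mutual best responses are the pure NE.
Agent 1 against b1: payoffs 9, 8, 7, 5, 1 → best response a1.
Agent 1 against b2: payoffs 7, 3, 2, 4, 0 → best response a1.
Agent 1 against b3: payoffs 6, 7, 5, 3, 2 → best response a2.
Agent 1 against b4: payoffs 5, 0, 1, 4, 7 → best response a5.
Agent 2 against a1: payoffs 5, 1, 4, 3 → best response b1.
Agent 2 against a2: payoffs 2, 6, 0, 4 → best response b2.
Agent 2 against a3: payoffs 3, 7, 1, 9 → best response b4.
Agent 2 against a4: payoffs 0, 4, 7, 6 → best response b3.
Agent 2 against a5: payoffs 3, 0, 2, 7 → best response b4.
Mutual best responses: (a1, b1); (a5, b4).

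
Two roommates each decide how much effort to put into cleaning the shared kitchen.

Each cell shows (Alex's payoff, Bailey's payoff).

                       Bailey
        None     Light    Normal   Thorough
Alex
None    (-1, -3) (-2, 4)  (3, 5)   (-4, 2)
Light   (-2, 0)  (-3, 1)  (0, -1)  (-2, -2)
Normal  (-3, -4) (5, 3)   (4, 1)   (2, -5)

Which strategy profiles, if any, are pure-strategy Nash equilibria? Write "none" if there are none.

Check each profile: it is a Nash equilibrium iff no player can strictly gain by switching unilaterally.
(None, None): Bailey can switch to Light (-3 → 4). Not NE.
(None, Light): Alex can switch to Normal (-2 → 5). Not NE.
(None, Normal): Alex can switch to Normal (3 → 4). Not NE.
(None, Thorough): Alex can switch to Light (-4 → -2). Not NE.
(Light, None): Alex can switch to None (-2 → -1). Not NE.
(Light, Light): Alex can switch to None (-3 → -2). Not NE.
(Light, Normal): Alex can switch to None (0 → 3). Not NE.
(Light, Thorough): Alex can switch to Normal (-2 → 2). Not NE.
(Normal, None): Alex can switch to None (-3 → -1). Not NE.
(Normal, Light): Alex gets 5, best alternative -2; Bailey gets 3, best alternative 1. No profitable deviation — NE.
(Normal, Normal): Bailey can switch to Light (1 → 3). Not NE.
(Normal, Thorough): Bailey can switch to None (-5 → -4). Not NE.

(Normal, Light)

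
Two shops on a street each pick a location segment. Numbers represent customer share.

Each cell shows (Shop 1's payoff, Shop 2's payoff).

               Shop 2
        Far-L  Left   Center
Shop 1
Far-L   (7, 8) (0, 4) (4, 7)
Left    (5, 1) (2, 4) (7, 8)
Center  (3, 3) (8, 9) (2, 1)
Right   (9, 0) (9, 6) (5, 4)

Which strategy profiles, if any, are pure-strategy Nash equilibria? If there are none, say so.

The pure Nash equilibria are (Left, Center), (Right, Left).

Shop 1 against Far-L: payoffs 7, 5, 3, 9 → best response Right.
Shop 1 against Left: payoffs 0, 2, 8, 9 → best response Right.
Shop 1 against Center: payoffs 4, 7, 2, 5 → best response Left.
Shop 2 against Far-L: payoffs 8, 4, 7 → best response Far-L.
Shop 2 against Left: payoffs 1, 4, 8 → best response Center.
Shop 2 against Center: payoffs 3, 9, 1 → best response Left.
Shop 2 against Right: payoffs 0, 6, 4 → best response Left.
Mutual best responses: (Left, Center); (Right, Left).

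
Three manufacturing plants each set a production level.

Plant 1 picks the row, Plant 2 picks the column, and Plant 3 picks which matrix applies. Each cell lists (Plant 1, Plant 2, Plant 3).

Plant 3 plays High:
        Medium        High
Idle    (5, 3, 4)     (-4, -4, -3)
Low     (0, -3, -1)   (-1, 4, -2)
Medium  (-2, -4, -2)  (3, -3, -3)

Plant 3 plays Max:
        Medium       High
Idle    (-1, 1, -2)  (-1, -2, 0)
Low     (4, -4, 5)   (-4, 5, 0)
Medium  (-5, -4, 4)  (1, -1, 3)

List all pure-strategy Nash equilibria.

Mark each player's best response to every combination of opponents' strategies; a profile where every player is best-responding is a pure Nash equilibrium.
Plant 1 against (Medium, High): payoffs 5, 0, -2 → best response Idle.
Plant 1 against (Medium, Max): payoffs -1, 4, -5 → best response Low.
Plant 1 against (High, High): payoffs -4, -1, 3 → best response Medium.
Plant 1 against (High, Max): payoffs -1, -4, 1 → best response Medium.
Plant 2 against (Idle, High): payoffs 3, -4 → best response Medium.
Plant 2 against (Idle, Max): payoffs 1, -2 → best response Medium.
Plant 2 against (Low, High): payoffs -3, 4 → best response High.
Plant 2 against (Low, Max): payoffs -4, 5 → best response High.
Plant 2 against (Medium, High): payoffs -4, -3 → best response High.
Plant 2 against (Medium, Max): payoffs -4, -1 → best response High.
Plant 3 against (Idle, Medium): payoffs 4, -2 → best response High.
Plant 3 against (Idle, High): payoffs -3, 0 → best response Max.
Plant 3 against (Low, Medium): payoffs -1, 5 → best response Max.
Plant 3 against (Low, High): payoffs -2, 0 → best response Max.
Plant 3 against (Medium, Medium): payoffs -2, 4 → best response Max.
Plant 3 against (Medium, High): payoffs -3, 3 → best response Max.
Mutual best responses: (Idle, Medium, High); (Medium, High, Max).

Pure-strategy Nash equilibria: (Idle, Medium, High); (Medium, High, Max)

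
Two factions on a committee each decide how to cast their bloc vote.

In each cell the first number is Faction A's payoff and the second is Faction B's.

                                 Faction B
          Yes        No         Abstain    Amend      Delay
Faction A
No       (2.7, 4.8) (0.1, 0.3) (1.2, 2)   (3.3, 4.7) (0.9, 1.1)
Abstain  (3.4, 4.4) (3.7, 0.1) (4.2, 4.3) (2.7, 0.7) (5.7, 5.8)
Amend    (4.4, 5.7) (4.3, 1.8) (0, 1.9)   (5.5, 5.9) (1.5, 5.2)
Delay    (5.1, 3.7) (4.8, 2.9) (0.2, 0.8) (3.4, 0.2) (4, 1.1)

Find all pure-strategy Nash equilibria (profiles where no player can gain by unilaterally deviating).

Faction A against Yes: payoffs 2.7, 3.4, 4.4, 5.1 → best response Delay.
Faction A against No: payoffs 0.1, 3.7, 4.3, 4.8 → best response Delay.
Faction A against Abstain: payoffs 1.2, 4.2, 0, 0.2 → best response Abstain.
Faction A against Amend: payoffs 3.3, 2.7, 5.5, 3.4 → best response Amend.
Faction A against Delay: payoffs 0.9, 5.7, 1.5, 4 → best response Abstain.
Faction B against No: payoffs 4.8, 0.3, 2, 4.7, 1.1 → best response Yes.
Faction B against Abstain: payoffs 4.4, 0.1, 4.3, 0.7, 5.8 → best response Delay.
Faction B against Amend: payoffs 5.7, 1.8, 1.9, 5.9, 5.2 → best response Amend.
Faction B against Delay: payoffs 3.7, 2.9, 0.8, 0.2, 1.1 → best response Yes.
Mutual best responses: (Abstain, Delay); (Amend, Amend); (Delay, Yes).

(Abstain, Delay); (Amend, Amend); (Delay, Yes)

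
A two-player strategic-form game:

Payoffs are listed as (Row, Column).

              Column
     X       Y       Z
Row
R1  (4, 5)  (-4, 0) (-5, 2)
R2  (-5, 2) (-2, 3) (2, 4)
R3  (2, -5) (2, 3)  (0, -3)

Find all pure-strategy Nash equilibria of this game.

(R1, X), (R2, Z), (R3, Y)

(R1, X): Row gets 4, best alternative 2; Column gets 5, best alternative 2. No profitable deviation — NE.
(R1, Y): Row can switch to R2 (-4 → -2). Not NE.
(R1, Z): Row can switch to R2 (-5 → 2). Not NE.
(R2, X): Row can switch to R1 (-5 → 4). Not NE.
(R2, Y): Row can switch to R3 (-2 → 2). Not NE.
(R2, Z): Row gets 2, best alternative 0; Column gets 4, best alternative 3. No profitable deviation — NE.
(R3, X): Row can switch to R1 (2 → 4). Not NE.
(R3, Y): Row gets 2, best alternative -2; Column gets 3, best alternative -3. No profitable deviation — NE.
(R3, Z): Row can switch to R2 (0 → 2). Not NE.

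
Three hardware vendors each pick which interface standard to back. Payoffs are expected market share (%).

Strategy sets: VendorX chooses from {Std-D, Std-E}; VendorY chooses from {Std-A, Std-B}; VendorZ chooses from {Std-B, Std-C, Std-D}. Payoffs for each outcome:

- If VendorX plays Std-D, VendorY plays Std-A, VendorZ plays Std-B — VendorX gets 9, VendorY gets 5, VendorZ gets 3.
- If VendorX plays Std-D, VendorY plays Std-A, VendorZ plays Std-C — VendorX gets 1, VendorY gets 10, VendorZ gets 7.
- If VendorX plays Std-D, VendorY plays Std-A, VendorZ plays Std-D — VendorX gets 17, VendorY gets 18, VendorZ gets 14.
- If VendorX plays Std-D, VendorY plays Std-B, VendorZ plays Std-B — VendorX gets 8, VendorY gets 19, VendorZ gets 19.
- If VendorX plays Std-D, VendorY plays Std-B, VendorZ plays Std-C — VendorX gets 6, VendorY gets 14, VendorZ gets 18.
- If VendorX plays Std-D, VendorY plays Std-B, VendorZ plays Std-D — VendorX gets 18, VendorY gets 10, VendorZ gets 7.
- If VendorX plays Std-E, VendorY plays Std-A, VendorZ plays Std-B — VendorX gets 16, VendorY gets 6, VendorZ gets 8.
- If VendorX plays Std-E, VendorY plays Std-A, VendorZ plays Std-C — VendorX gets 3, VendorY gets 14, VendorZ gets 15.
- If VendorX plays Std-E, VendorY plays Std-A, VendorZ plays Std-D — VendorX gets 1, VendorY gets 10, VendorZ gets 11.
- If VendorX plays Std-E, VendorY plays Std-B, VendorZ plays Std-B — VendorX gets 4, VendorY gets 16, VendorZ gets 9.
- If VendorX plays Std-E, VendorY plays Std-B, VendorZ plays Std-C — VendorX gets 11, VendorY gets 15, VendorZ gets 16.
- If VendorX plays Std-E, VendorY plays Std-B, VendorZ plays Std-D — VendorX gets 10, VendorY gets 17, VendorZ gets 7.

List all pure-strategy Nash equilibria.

VendorX against (Std-A, Std-B): payoffs 9, 16 → best response Std-E.
VendorX against (Std-A, Std-C): payoffs 1, 3 → best response Std-E.
VendorX against (Std-A, Std-D): payoffs 17, 1 → best response Std-D.
VendorX against (Std-B, Std-B): payoffs 8, 4 → best response Std-D.
VendorX against (Std-B, Std-C): payoffs 6, 11 → best response Std-E.
VendorX against (Std-B, Std-D): payoffs 18, 10 → best response Std-D.
VendorY against (Std-D, Std-B): payoffs 5, 19 → best response Std-B.
VendorY against (Std-D, Std-C): payoffs 10, 14 → best response Std-B.
VendorY against (Std-D, Std-D): payoffs 18, 10 → best response Std-A.
VendorY against (Std-E, Std-B): payoffs 6, 16 → best response Std-B.
VendorY against (Std-E, Std-C): payoffs 14, 15 → best response Std-B.
VendorY against (Std-E, Std-D): payoffs 10, 17 → best response Std-B.
VendorZ against (Std-D, Std-A): payoffs 3, 7, 14 → best response Std-D.
VendorZ against (Std-D, Std-B): payoffs 19, 18, 7 → best response Std-B.
VendorZ against (Std-E, Std-A): payoffs 8, 15, 11 → best response Std-C.
VendorZ against (Std-E, Std-B): payoffs 9, 16, 7 → best response Std-C.
Mutual best responses: (Std-D, Std-A, Std-D); (Std-D, Std-B, Std-B); (Std-E, Std-B, Std-C).

(Std-D, Std-A, Std-D); (Std-D, Std-B, Std-B); (Std-E, Std-B, Std-C)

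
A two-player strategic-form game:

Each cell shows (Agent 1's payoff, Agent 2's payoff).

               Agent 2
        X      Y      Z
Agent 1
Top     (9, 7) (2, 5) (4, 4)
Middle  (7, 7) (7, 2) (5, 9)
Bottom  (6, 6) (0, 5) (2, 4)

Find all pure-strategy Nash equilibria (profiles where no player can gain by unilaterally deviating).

The pure Nash equilibria are (Top, X), (Middle, Z).

(Top, X): Agent 1 gets 9, best alternative 7; Agent 2 gets 7, best alternative 5. No profitable deviation — NE.
(Top, Y): Agent 1 can switch to Middle (2 → 7). Not NE.
(Top, Z): Agent 1 can switch to Middle (4 → 5). Not NE.
(Middle, X): Agent 1 can switch to Top (7 → 9). Not NE.
(Middle, Y): Agent 2 can switch to X (2 → 7). Not NE.
(Middle, Z): Agent 1 gets 5, best alternative 4; Agent 2 gets 9, best alternative 7. No profitable deviation — NE.
(Bottom, X): Agent 1 can switch to Top (6 → 9). Not NE.
(Bottom, Y): Agent 1 can switch to Top (0 → 2). Not NE.
(Bottom, Z): Agent 1 can switch to Top (2 → 4). Not NE.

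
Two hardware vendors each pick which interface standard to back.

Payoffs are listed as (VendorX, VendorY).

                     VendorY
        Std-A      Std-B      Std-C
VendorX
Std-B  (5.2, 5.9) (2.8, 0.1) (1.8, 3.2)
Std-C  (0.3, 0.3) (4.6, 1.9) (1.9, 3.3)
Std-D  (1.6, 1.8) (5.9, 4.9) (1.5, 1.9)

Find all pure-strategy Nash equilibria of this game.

(Std-B, Std-A): VendorX gets 5.2, best alternative 1.6; VendorY gets 5.9, best alternative 3.2. No profitable deviation — NE.
(Std-B, Std-B): VendorX can switch to Std-C (2.8 → 4.6). Not NE.
(Std-B, Std-C): VendorX can switch to Std-C (1.8 → 1.9). Not NE.
(Std-C, Std-A): VendorX can switch to Std-B (0.3 → 5.2). Not NE.
(Std-C, Std-B): VendorX can switch to Std-D (4.6 → 5.9). Not NE.
(Std-C, Std-C): VendorX gets 1.9, best alternative 1.8; VendorY gets 3.3, best alternative 1.9. No profitable deviation — NE.
(Std-D, Std-A): VendorX can switch to Std-B (1.6 → 5.2). Not NE.
(Std-D, Std-B): VendorX gets 5.9, best alternative 4.6; VendorY gets 4.9, best alternative 1.9. No profitable deviation — NE.
(Std-D, Std-C): VendorX can switch to Std-B (1.5 → 1.8). Not NE.

Pure-strategy Nash equilibria: (Std-B, Std-A); (Std-C, Std-C); (Std-D, Std-B)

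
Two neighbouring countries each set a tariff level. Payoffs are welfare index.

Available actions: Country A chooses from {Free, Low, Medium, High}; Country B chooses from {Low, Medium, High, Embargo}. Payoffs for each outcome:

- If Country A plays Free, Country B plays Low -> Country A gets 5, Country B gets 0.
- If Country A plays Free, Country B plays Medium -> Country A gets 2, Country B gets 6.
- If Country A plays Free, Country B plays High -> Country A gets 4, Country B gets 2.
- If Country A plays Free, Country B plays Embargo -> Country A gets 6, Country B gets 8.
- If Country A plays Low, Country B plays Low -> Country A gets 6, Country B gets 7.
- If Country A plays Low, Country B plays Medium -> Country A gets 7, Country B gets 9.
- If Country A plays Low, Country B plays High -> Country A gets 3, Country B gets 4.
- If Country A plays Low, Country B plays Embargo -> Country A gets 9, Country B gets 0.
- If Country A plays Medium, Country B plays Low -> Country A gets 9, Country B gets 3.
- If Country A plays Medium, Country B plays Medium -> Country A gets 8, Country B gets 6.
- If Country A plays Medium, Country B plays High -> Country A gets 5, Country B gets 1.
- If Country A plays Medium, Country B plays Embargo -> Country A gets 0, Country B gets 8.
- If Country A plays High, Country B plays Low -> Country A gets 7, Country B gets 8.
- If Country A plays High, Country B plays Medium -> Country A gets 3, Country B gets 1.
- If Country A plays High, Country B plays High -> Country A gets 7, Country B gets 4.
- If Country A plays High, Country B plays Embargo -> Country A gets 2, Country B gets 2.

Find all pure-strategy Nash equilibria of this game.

Mark each player's best response to every combination of opponents' strategies; a profile where every player is best-responding is a pure Nash equilibrium.
Country A against Low: payoffs 5, 6, 9, 7 → best response Medium.
Country A against Medium: payoffs 2, 7, 8, 3 → best response Medium.
Country A against High: payoffs 4, 3, 5, 7 → best response High.
Country A against Embargo: payoffs 6, 9, 0, 2 → best response Low.
Country B against Free: payoffs 0, 6, 2, 8 → best response Embargo.
Country B against Low: payoffs 7, 9, 4, 0 → best response Medium.
Country B against Medium: payoffs 3, 6, 1, 8 → best response Embargo.
Country B against High: payoffs 8, 1, 4, 2 → best response Low.
No profile is a mutual best response for all players.

No pure-strategy Nash equilibrium.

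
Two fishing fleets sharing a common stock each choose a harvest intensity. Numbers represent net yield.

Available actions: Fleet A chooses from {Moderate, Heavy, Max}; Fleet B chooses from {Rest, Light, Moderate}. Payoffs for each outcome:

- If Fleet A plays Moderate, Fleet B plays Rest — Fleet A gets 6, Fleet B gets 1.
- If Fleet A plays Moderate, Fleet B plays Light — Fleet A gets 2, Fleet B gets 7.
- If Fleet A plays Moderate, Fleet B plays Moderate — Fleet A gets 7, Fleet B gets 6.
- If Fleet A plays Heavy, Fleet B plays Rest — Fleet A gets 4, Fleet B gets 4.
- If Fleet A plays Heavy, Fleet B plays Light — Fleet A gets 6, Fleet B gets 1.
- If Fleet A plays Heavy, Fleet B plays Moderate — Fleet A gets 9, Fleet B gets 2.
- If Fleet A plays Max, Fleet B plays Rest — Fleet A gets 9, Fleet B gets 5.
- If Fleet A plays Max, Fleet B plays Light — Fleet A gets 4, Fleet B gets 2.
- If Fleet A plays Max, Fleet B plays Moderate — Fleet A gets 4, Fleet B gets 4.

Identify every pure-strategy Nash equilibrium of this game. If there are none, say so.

The unique pure-strategy Nash equilibrium is (Max, Rest).

Check each profile: it is a Nash equilibrium iff no player can strictly gain by switching unilaterally.
(Moderate, Rest): Fleet A can switch to Max (6 → 9). Not NE.
(Moderate, Light): Fleet A can switch to Heavy (2 → 6). Not NE.
(Moderate, Moderate): Fleet A can switch to Heavy (7 → 9). Not NE.
(Heavy, Rest): Fleet A can switch to Moderate (4 → 6). Not NE.
(Heavy, Light): Fleet B can switch to Rest (1 → 4). Not NE.
(Heavy, Moderate): Fleet B can switch to Rest (2 → 4). Not NE.
(Max, Rest): Fleet A gets 9, best alternative 6; Fleet B gets 5, best alternative 4. No profitable deviation — NE.
(Max, Light): Fleet A can switch to Heavy (4 → 6). Not NE.
(Max, Moderate): Fleet A can switch to Moderate (4 → 7). Not NE.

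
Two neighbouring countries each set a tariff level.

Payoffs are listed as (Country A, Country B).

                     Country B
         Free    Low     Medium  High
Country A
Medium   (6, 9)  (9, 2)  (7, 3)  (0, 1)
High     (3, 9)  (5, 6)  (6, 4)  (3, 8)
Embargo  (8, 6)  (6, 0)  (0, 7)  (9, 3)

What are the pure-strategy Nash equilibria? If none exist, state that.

(Medium, Free): Country A can switch to Embargo (6 → 8). Not NE.
(Medium, Low): Country B can switch to Free (2 → 9). Not NE.
(Medium, Medium): Country B can switch to Free (3 → 9). Not NE.
(Medium, High): Country A can switch to High (0 → 3). Not NE.
(High, Free): Country A can switch to Medium (3 → 6). Not NE.
(High, Low): Country A can switch to Medium (5 → 9). Not NE.
(High, Medium): Country A can switch to Medium (6 → 7). Not NE.
(High, High): Country A can switch to Embargo (3 → 9). Not NE.
(Embargo, Free): Country B can switch to Medium (6 → 7). Not NE.
(Embargo, Low): Country A can switch to Medium (6 → 9). Not NE.
(The remaining 2 profiles each have a profitable deviation by the same check.)

No pure-strategy Nash equilibrium.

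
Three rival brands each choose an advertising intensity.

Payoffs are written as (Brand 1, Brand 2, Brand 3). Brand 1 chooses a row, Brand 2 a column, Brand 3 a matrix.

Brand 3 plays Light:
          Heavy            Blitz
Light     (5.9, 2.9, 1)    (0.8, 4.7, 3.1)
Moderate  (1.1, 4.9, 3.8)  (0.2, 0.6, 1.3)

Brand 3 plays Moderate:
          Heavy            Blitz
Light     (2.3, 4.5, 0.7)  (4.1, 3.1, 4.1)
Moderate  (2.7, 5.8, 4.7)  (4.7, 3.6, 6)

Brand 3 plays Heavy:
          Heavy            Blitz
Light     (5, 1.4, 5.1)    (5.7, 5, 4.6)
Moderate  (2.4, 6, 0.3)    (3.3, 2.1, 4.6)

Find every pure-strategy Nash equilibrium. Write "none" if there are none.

Mark each player's best response to every combination of opponents' strategies; a profile where every player is best-responding is a pure Nash equilibrium.
Brand 1 against (Heavy, Light): payoffs 5.9, 1.1 → best response Light.
Brand 1 against (Heavy, Moderate): payoffs 2.3, 2.7 → best response Moderate.
Brand 1 against (Heavy, Heavy): payoffs 5, 2.4 → best response Light.
Brand 1 against (Blitz, Light): payoffs 0.8, 0.2 → best response Light.
Brand 1 against (Blitz, Moderate): payoffs 4.1, 4.7 → best response Moderate.
Brand 1 against (Blitz, Heavy): payoffs 5.7, 3.3 → best response Light.
Brand 2 against (Light, Light): payoffs 2.9, 4.7 → best response Blitz.
Brand 2 against (Light, Moderate): payoffs 4.5, 3.1 → best response Heavy.
Brand 2 against (Light, Heavy): payoffs 1.4, 5 → best response Blitz.
Brand 2 against (Moderate, Light): payoffs 4.9, 0.6 → best response Heavy.
Brand 2 against (Moderate, Moderate): payoffs 5.8, 3.6 → best response Heavy.
Brand 2 against (Moderate, Heavy): payoffs 6, 2.1 → best response Heavy.
Brand 3 against (Light, Heavy): payoffs 1, 0.7, 5.1 → best response Heavy.
Brand 3 against (Light, Blitz): payoffs 3.1, 4.1, 4.6 → best response Heavy.
Brand 3 against (Moderate, Heavy): payoffs 3.8, 4.7, 0.3 → best response Moderate.
Brand 3 against (Moderate, Blitz): payoffs 1.3, 6, 4.6 → best response Moderate.
Mutual best responses: (Light, Blitz, Heavy); (Moderate, Heavy, Moderate).

(Light, Blitz, Heavy) and (Moderate, Heavy, Moderate)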